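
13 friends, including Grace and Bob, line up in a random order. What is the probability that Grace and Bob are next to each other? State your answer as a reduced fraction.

There are 13! = 6227020800 arrangements.
Treat Grace and Bob as a block: 12! arrangements of the blocks × 2 orders within the block = 2·479001600 = 958003200.
Probability = 958003200/6227020800 = 2/13.

2/13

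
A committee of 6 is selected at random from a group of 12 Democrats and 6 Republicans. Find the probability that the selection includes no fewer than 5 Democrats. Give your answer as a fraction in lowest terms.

473/1547

Total selections: C(18,6) = 18564.
Favorable selections (no fewer than 5 Democrats): C(12,5)·C(6,1) + C(12,6)·C(6,0) = 4752 + 924 = 5676.
Probability = 5676/18564 = 473/1547.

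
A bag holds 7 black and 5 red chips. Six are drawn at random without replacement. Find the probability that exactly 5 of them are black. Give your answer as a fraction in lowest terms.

5/44

There are C(12,6) = 924 ways to choose 6 from 12.
Selections with exactly 5 black: choose 5 of the 7 black and 1 of the 5 red, C(7,5)·C(5,1) = 21·5 = 105.
Probability = 105/924 = 5/44.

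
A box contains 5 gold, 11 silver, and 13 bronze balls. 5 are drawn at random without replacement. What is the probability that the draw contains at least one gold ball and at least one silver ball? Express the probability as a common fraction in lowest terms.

4598/7917

There are C(29,5) = 118755 possible draws.
By inclusion-exclusion on the complements, draws missing all gold or all silver: C(24,5) + C(18,5) − C(13,5) = 42504 + 8568 − 1287 = 49785.
So draws with at least one of each: 118755 − 49785 = 68970, probability 68970/118755 = 4598/7917.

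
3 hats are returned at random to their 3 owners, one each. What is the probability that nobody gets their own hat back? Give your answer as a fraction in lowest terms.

1/3

There are 3! = 6 assignments.
By inclusion-exclusion, assignments with no fixed points: C(3,0)·3! − C(3,1)·2! + C(3,2)·1! − C(3,3)·0! = 2.
Probability = 2/6 = 1/3.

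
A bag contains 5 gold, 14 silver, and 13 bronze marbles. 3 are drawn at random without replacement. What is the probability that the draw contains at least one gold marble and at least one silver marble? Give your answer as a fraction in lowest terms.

There are C(32,3) = 4960 possible draws.
By inclusion-exclusion on the complements, draws missing all gold or all silver: C(27,3) + C(18,3) − C(13,3) = 2925 + 816 − 286 = 3455.
So draws with at least one of each: 4960 − 3455 = 1505, probability 1505/4960 = 301/992.

301/992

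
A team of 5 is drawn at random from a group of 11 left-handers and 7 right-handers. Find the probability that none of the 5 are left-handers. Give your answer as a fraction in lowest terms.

There are C(18,5) = 8568 possible selections.
Selections with no left-handers (all right-handers): C(7,5) = 21.
Probability = 21/8568 = 1/408.

1/408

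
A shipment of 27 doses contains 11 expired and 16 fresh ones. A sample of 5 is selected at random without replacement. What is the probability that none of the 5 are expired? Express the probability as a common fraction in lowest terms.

56/1035

There are C(27,5) = 80730 possible selections.
Selections with no expired (all fresh): C(16,5) = 4368.
Probability = 4368/80730 = 56/1035.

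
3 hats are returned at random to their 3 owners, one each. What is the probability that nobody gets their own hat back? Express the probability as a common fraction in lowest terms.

1/3

There are 3! = 6 assignments.
By inclusion-exclusion, assignments with no fixed points: C(3,0)·3! − C(3,1)·2! + C(3,2)·1! − C(3,3)·0! = 2.
Probability = 2/6 = 1/3.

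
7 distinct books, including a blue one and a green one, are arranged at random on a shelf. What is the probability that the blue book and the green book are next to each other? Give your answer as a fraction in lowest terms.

There are 7! = 5040 arrangements.
Treat the blue book and the green book as a block: 6! arrangements of the blocks × 2 orders within the block = 2·720 = 1440.
Probability = 1440/5040 = 2/7.

2/7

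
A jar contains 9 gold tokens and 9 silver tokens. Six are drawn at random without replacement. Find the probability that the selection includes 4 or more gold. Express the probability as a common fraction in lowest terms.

There are C(18,6) = 18564 ways to choose the 6.
Favorable selections (4 or more gold): C(9,4)·C(9,2) + C(9,5)·C(9,1) + C(9,6)·C(9,0) = 4536 + 1134 + 84 = 5754.
Probability = 5754/18564 = 137/442.

137/442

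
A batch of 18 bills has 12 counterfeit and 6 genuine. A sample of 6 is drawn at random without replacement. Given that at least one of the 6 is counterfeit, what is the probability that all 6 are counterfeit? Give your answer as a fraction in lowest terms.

924/18563

Work in counts. Selections with at least one counterfeit: C(18,6) − C(6,6) = 18564 − 1 = 18563.
Of those, selections where all 6 are counterfeit: C(12,6) = 924.
Conditional probability = 924/18563.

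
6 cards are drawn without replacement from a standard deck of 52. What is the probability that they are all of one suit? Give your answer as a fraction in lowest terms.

There are C(52,6) = 20358520 possible 6-card hands.
Hands of one suit: 4 suits × C(13,6) = 4·1716 = 6864.
Probability = 6864/20358520 = 66/195755.

66/195755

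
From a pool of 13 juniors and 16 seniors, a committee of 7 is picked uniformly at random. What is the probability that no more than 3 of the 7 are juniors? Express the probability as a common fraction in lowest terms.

18784/30015

There are C(29,7) = 1560780 ways to choose the 7.
Favorable selections (no more than 3 juniors): C(13,0)·C(16,7) + C(13,1)·C(16,6) + C(13,2)·C(16,5) + C(13,3)·C(16,4) = 11440 + 104104 + 340704 + 520520 = 976768.
Probability = 976768/1560780 = 18784/30015.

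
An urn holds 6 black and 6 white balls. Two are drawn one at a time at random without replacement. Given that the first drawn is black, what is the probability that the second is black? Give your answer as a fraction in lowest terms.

After removing one black, 11 remain: 5 black and 6 white.
So the probability the next is black is 5/11.

5/11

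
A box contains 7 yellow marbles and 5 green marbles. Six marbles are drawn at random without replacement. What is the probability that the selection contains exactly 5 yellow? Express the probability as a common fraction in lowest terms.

There are C(12,6) = 924 ways to choose 6 from 12.
Selections with exactly 5 yellow: choose 5 of the 7 yellow and 1 of the 5 green, C(7,5)·C(5,1) = 21·5 = 105.
Probability = 105/924 = 5/44.

5/44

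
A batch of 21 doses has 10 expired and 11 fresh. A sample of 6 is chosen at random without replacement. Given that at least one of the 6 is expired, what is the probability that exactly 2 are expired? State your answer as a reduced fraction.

825/2989

Work in counts. Selections with at least one expired: C(21,6) − C(11,6) = 54264 − 462 = 53802.
Of those, selections where exactly 2 are expired: C(10,2)·C(11,4) = 45·330 = 14850.
Conditional probability = 14850/53802 = 825/2989.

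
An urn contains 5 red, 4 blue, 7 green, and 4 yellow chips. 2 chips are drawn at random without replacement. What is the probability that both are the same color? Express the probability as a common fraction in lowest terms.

There are C(20,2) = 190 ways to draw 2 chips.
All same color: C(5,2) + C(4,2) + C(7,2) + C(4,2) = 10 + 6 + 21 + 6 = 43.
Probability = 43/190.

43/190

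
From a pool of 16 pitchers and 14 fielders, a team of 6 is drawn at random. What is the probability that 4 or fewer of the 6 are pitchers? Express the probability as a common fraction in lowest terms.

Total selections: C(30,6) = 593775.
Count the complement (more than 4 pitchers): C(16,5)·C(14,1) + C(16,6)·C(14,0) = 61152 + 8008 = 69160.
Probability = 1 − 69160/593775 = 524615/593775 = 1153/1305.

1153/1305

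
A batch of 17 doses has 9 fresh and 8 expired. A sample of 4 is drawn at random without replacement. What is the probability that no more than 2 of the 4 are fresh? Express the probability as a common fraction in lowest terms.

Total selections: C(17,4) = 2380.
Count the complement (more than 2 fresh): C(9,3)·C(8,1) + C(9,4)·C(8,0) = 672 + 126 = 798.
Probability = 1 − 798/2380 = 1582/2380 = 113/170.

113/170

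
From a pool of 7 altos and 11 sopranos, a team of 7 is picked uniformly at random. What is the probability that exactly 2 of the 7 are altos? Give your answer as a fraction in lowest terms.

There are C(18,7) = 31824 ways to choose 7 from 18.
Selections with exactly 2 altos: choose 2 of the 7 altos and 5 of the 11 sopranos, C(7,2)·C(11,5) = 21·462 = 9702.
Probability = 9702/31824 = 539/1768.

539/1768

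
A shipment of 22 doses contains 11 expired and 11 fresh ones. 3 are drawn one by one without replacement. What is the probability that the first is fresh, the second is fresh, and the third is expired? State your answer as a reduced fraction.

Multiply the conditional probabilities at each draw: 11/22 · 10/21 · 11/20 = 1210/9240 = 11/84.

11/84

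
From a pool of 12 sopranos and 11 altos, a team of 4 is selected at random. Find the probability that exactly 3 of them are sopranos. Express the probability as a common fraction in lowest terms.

There are C(23,4) = 8855 ways to choose 4 from 23.
Selections with exactly 3 sopranos: choose 3 of the 12 sopranos and 1 of the 11 altos, C(12,3)·C(11,1) = 220·11 = 2420.
Probability = 2420/8855 = 44/161.

44/161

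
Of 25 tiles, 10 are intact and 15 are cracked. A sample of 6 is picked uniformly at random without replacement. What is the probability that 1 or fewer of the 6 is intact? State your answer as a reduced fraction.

91/460

Total selections: C(25,6) = 177100.
Favorable selections (1 or fewer intact): C(10,0)·C(15,6) + C(10,1)·C(15,5) = 5005 + 30030 = 35035.
Probability = 35035/177100 = 91/460.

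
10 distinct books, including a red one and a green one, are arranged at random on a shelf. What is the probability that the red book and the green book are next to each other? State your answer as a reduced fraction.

There are 10! = 3628800 arrangements.
Treat the red book and the green book as a block: 9! arrangements of the blocks × 2 orders within the block = 2·362880 = 725760.
Probability = 725760/3628800 = 1/5.

1/5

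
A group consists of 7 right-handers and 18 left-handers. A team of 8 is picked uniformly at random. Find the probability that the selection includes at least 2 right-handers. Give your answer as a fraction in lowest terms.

90561/120175

Total selections: C(25,8) = 1081575.
Count the complement (fewer than 2 right-handers): C(7,0)·C(18,8) + C(7,1)·C(18,7) = 43758 + 222768 = 266526.
Probability = 1 − 266526/1081575 = 815049/1081575 = 90561/120175.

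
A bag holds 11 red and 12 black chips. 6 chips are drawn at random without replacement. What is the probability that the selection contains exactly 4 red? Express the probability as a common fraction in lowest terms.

There are C(23,6) = 100947 ways to choose 6 from 23.
Selections with exactly 4 red: choose 4 of the 11 red and 2 of the 12 black, C(11,4)·C(12,2) = 330·66 = 21780.
Probability = 21780/100947 = 660/3059.

660/3059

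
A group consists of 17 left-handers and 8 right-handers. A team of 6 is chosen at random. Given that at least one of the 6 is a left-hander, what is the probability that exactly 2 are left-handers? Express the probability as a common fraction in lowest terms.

Work in counts. Selections with at least one left-hander: C(25,6) − C(8,6) = 177100 − 28 = 177072.
Of those, selections where exactly 2 are left-handers: C(17,2)·C(8,4) = 136·70 = 9520.
Conditional probability = 9520/177072 = 5/93.

5/93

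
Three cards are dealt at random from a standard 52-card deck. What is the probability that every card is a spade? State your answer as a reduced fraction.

There are C(52,3) = 22100 possible 3-card hands.
Hands that are all spades: C(13,3) = 286.
Probability = 286/22100 = 11/850.

11/850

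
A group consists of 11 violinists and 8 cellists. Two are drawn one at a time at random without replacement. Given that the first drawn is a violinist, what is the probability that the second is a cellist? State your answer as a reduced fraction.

4/9

After removing one violinist, 18 remain: 10 violinists and 8 cellists.
So the probability the next is a cellist is 8/18 = 4/9.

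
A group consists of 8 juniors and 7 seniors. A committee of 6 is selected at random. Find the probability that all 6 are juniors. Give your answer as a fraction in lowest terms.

There are C(15,6) = 5005 possible selections.
Selections with all juniors: C(8,6) = 28.
Probability = 28/5005 = 4/715.

4/715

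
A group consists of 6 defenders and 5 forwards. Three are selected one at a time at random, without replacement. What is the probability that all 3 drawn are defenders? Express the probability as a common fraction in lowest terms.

4/33

Multiply the conditional probabilities at each draw: 6/11 · 5/10 · 4/9 = 120/990 = 4/33.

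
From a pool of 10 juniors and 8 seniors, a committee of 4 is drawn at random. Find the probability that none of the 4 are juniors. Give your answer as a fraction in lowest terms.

There are C(18,4) = 3060 possible selections.
Selections with no juniors (all seniors): C(8,4) = 70.
Probability = 70/3060 = 7/306.

7/306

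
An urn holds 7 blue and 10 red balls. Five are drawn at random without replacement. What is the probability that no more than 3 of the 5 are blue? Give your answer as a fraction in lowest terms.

831/884

Total selections: C(17,5) = 6188.
Favorable selections (no more than 3 blue): C(7,0)·C(10,5) + C(7,1)·C(10,4) + C(7,2)·C(10,3) + C(7,3)·C(10,2) = 252 + 1470 + 2520 + 1575 = 5817.
Probability = 5817/6188 = 831/884.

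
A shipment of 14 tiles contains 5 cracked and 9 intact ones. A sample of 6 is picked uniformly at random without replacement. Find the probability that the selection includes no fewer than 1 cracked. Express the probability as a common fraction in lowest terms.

There are C(14,6) = 3003 ways to choose the 6.
The complement is all 6 are intact: C(9,6) = 84.
Probability = 1 − 84/3003 = 2919/3003 = 139/143.

139/143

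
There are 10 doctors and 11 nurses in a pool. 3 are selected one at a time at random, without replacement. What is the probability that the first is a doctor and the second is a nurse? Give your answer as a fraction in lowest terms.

11/42

Multiply the conditional probabilities at each draw: 10/21 · 11/20 = 110/420 = 11/42.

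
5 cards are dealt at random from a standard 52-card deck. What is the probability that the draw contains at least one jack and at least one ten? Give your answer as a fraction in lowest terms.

6509/64974

There are C(52,5) = 2598960 possible draws.
By inclusion-exclusion on the complements, draws missing all jacks or all tens: C(48,5) + C(48,5) − C(44,5) = 1712304 + 1712304 − 1086008 = 2338600.
So draws with at least one of each: 2598960 − 2338600 = 260360, probability 260360/2598960 = 6509/64974.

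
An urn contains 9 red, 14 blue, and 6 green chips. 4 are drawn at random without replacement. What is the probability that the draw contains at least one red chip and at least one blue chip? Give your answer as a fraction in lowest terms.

There are C(29,4) = 23751 possible draws.
By inclusion-exclusion on the complements, draws missing all red or all blue: C(20,4) + C(15,4) − C(6,4) = 4845 + 1365 − 15 = 6195.
So draws with at least one of each: 23751 − 6195 = 17556, probability 17556/23751 = 836/1131.

836/1131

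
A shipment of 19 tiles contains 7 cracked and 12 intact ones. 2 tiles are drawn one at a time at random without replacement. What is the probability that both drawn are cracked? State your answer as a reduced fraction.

7/57

Multiply the conditional probabilities at each draw: 7/19 · 6/18 = 42/342 = 7/57.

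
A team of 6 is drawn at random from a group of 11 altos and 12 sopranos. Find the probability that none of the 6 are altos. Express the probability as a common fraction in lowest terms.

4/437

There are C(23,6) = 100947 possible selections.
Selections with no altos (all sopranos): C(12,6) = 924.
Probability = 924/100947 = 4/437.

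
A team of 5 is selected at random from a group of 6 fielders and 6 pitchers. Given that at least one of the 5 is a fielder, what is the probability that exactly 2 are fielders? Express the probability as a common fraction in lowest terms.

50/131

Work in counts. Selections with at least one fielder: C(12,5) − C(6,5) = 792 − 6 = 786.
Of those, selections where exactly 2 are fielders: C(6,2)·C(6,3) = 15·20 = 300.
Conditional probability = 300/786 = 50/131.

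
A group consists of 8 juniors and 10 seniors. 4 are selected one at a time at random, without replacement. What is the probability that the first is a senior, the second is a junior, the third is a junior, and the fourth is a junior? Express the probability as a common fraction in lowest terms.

7/153

Multiply the conditional probabilities at each draw: 10/18 · 8/17 · 7/16 · 6/15 = 3360/73440 = 7/153.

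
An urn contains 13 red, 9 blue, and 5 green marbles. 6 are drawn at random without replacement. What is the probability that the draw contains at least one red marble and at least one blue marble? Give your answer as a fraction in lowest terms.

There are C(27,6) = 296010 possible draws.
By inclusion-exclusion on the complements, draws missing all red or all blue: C(14,6) + C(18,6) − C(5,6) = 3003 + 18564 − 0 = 21567.
So draws with at least one of each: 296010 − 21567 = 274443, probability 274443/296010 = 7037/7590.

7037/7590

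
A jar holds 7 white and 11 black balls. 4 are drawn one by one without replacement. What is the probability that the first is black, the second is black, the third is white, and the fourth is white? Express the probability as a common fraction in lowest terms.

77/1224

Multiply the conditional probabilities at each draw: 11/18 · 10/17 · 7/16 · 6/15 = 4620/73440 = 77/1224.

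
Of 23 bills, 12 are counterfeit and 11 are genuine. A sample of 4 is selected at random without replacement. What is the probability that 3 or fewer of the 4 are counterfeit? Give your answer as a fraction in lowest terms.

152/161

There are C(23,4) = 8855 ways to choose the 4.
The complement is exactly 4 counterfeit: C(12,4)·C(11,0) = 495.
Probability = 1 − 495/8855 = 8360/8855 = 152/161.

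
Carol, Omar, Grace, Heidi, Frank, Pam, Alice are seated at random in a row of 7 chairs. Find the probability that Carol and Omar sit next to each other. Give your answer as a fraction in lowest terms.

2/7

There are 7! = 5040 arrangements.
Treat Carol and Omar as a block: 6! arrangements of the blocks × 2 orders within the block = 2·720 = 1440.
Probability = 1440/5040 = 2/7.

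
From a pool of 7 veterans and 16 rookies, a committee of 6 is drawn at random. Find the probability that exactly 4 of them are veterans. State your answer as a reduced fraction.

200/4807

Total number of selections: C(23,6) = 100947.
Selections with exactly 4 veterans: choose 4 of the 7 veterans and 2 of the 16 rookies, C(7,4)·C(16,2) = 35·120 = 4200.
Probability = 4200/100947 = 200/4807.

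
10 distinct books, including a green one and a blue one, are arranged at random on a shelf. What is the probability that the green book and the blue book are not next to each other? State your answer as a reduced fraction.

4/5

There are 10! = 3628800 arrangements.
Arrangements with the green book and the blue book adjacent: 2·9! = 725760.
So not adjacent: 3628800 − 725760 = 2903040, probability 2903040/3628800 = 4/5.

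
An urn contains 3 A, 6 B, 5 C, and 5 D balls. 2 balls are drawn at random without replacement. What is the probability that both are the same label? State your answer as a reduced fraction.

2/9

There are C(19,2) = 171 ways to draw 2 balls.
All same label: C(3,2) + C(6,2) + C(5,2) + C(5,2) = 3 + 15 + 10 + 10 = 38.
Probability = 38/171 = 2/9.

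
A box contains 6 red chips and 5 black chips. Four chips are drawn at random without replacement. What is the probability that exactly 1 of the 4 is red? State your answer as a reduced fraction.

There are C(11,4) = 330 ways to choose 4 from 11.
Selections with exactly 1 red: choose 1 of the 6 red and 3 of the 5 black, C(6,1)·C(5,3) = 6·10 = 60.
Probability = 60/330 = 2/11.

2/11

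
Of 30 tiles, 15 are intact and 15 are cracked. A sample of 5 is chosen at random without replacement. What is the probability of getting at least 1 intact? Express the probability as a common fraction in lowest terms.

511/522

Total selections: C(30,5) = 142506.
Favorable selections (at least 1 intact): C(15,1)·C(15,4) + C(15,2)·C(15,3) + C(15,3)·C(15,2) + C(15,4)·C(15,1) + C(15,5)·C(15,0) = 20475 + 47775 + 47775 + 20475 + 3003 = 139503.
Probability = 139503/142506 = 511/522.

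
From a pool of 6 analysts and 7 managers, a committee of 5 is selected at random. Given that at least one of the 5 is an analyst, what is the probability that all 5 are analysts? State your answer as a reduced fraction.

Work in counts. Selections with at least one analyst: C(13,5) − C(7,5) = 1287 − 21 = 1266.
Of those, selections where all 5 are analysts: C(6,5) = 6.
Conditional probability = 6/1266 = 1/211.

1/211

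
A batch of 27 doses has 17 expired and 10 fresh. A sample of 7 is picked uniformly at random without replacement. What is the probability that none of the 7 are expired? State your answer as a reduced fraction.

There are C(27,7) = 888030 possible selections.
Selections with no expired (all fresh): C(10,7) = 120.
Probability = 120/888030 = 4/29601.

4/29601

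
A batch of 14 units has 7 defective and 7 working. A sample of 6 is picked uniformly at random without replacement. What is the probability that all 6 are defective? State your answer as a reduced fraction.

1/429

There are C(14,6) = 3003 possible selections.
Selections with all defective: C(7,6) = 7.
Probability = 7/3003 = 1/429.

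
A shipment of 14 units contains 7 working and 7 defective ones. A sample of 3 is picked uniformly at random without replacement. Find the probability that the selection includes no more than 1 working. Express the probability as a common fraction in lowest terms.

1/2

There are C(14,3) = 364 ways to choose the 3.
Favorable selections (no more than 1 working): C(7,0)·C(7,3) + C(7,1)·C(7,2) = 35 + 147 = 182.
Probability = 182/364 = 1/2.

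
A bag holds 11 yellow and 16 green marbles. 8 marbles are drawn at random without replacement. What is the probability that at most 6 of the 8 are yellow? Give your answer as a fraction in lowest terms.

4474/4485

There are C(27,8) = 2220075 ways to choose the 8.
Count the complement (more than 6 yellow): C(11,7)·C(16,1) + C(11,8)·C(16,0) = 5280 + 165 = 5445.
Probability = 1 − 5445/2220075 = 2214630/2220075 = 4474/4485.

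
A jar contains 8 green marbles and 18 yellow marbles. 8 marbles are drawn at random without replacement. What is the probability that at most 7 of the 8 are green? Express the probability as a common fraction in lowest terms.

1562274/1562275

There are C(26,8) = 1562275 ways to choose the 8.
The complement is exactly 8 green: C(8,8)·C(18,0) = 1.
Probability = 1 − 1/1562275 = 1562274/1562275.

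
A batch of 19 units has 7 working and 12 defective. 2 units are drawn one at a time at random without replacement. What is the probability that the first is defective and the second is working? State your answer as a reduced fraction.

Multiply the conditional probabilities at each draw: 12/19 · 7/18 = 84/342 = 14/57.

14/57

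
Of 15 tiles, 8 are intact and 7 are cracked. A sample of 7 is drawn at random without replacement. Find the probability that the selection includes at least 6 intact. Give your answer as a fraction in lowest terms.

Total selections: C(15,7) = 6435.
Favorable selections (at least 6 intact): C(8,6)·C(7,1) + C(8,7)·C(7,0) = 196 + 8 = 204.
Probability = 204/6435 = 68/2145.

68/2145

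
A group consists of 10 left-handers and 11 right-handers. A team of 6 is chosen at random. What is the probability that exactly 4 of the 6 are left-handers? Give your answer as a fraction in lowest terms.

There are C(21,6) = 54264 ways to choose 6 from 21.
Selections with exactly 4 left-handers: choose 4 of the 10 left-handers and 2 of the 11 right-handers, C(10,4)·C(11,2) = 210·55 = 11550.
Probability = 11550/54264 = 275/1292.

275/1292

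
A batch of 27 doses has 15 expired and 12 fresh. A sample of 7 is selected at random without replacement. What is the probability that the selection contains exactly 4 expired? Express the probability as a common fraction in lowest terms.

70/207

Total number of selections: C(27,7) = 888030.
Selections with exactly 4 expired: choose 4 of the 15 expired and 3 of the 12 fresh, C(15,4)·C(12,3) = 1365·220 = 300300.
Probability = 300300/888030 = 70/207.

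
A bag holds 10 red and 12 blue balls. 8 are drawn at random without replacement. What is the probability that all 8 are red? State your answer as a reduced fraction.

There are C(22,8) = 319770 possible selections.
Selections with all red: C(10,8) = 45.
Probability = 45/319770 = 1/7106.

1/7106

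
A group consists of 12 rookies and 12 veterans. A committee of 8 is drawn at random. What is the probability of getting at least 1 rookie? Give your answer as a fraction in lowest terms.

There are C(24,8) = 735471 ways to choose the 8.
The complement is all 8 are veterans: C(12,8) = 495.
Probability = 1 − 495/735471 = 734976/735471 = 7424/7429.

7424/7429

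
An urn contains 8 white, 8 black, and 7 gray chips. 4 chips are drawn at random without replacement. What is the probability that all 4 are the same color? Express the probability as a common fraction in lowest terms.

There are C(23,4) = 8855 ways to draw 4 chips.
All same color: C(8,4) + C(8,4) + C(7,4) = 70 + 70 + 35 = 175.
Probability = 175/8855 = 5/253.

5/253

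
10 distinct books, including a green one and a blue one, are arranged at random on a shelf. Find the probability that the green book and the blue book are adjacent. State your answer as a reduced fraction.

There are 10! = 3628800 arrangements.
Treat the green book and the blue book as a block: 9! arrangements of the blocks × 2 orders within the block = 2·362880 = 725760.
Probability = 725760/3628800 = 1/5.

1/5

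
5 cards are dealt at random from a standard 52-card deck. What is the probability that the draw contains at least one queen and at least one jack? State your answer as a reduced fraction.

6509/64974

There are C(52,5) = 2598960 possible draws.
By inclusion-exclusion on the complements, draws missing all queens or all jacks: C(48,5) + C(48,5) − C(44,5) = 1712304 + 1712304 − 1086008 = 2338600.
So draws with at least one of each: 2598960 − 2338600 = 260360, probability 260360/2598960 = 6509/64974.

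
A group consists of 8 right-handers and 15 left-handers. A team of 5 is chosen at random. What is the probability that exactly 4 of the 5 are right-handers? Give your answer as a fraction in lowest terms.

150/4807

Total number of selections: C(23,5) = 33649.
Selections with exactly 4 right-handers: choose 4 of the 8 right-handers and 1 of the 15 left-handers, C(8,4)·C(15,1) = 70·15 = 1050.
Probability = 1050/33649 = 150/4807.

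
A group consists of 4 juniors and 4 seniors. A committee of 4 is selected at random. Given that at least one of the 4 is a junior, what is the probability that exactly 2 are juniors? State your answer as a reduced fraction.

Work in counts. Selections with at least one junior: C(8,4) − C(4,4) = 70 − 1 = 69.
Of those, selections where exactly 2 are juniors: C(4,2)·C(4,2) = 6·6 = 36.
Conditional probability = 36/69 = 12/23.

12/23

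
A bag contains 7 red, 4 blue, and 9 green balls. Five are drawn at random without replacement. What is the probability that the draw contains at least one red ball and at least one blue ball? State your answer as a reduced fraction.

175/272

There are C(20,5) = 15504 possible draws.
By inclusion-exclusion on the complements, draws missing all red or all blue: C(13,5) + C(16,5) − C(9,5) = 1287 + 4368 − 126 = 5529.
So draws with at least one of each: 15504 − 5529 = 9975, probability 9975/15504 = 175/272.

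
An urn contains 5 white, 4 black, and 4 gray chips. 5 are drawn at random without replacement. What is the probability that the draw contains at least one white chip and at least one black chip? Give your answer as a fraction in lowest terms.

85/99

There are C(13,5) = 1287 possible draws.
By inclusion-exclusion on the complements, draws missing all white or all black: C(8,5) + C(9,5) − C(4,5) = 56 + 126 − 0 = 182.
So draws with at least one of each: 1287 − 182 = 1105, probability 1105/1287 = 85/99.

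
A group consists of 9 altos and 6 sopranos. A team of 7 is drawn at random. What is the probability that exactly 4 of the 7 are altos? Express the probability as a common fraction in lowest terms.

Total number of selections: C(15,7) = 6435.
Selections with exactly 4 altos: choose 4 of the 9 altos and 3 of the 6 sopranos, C(9,4)·C(6,3) = 126·20 = 2520.
Probability = 2520/6435 = 56/143.

56/143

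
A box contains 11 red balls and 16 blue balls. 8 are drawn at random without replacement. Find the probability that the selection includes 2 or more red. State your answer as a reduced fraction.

2911/3105

There are C(27,8) = 2220075 ways to choose the 8.
Count the complement (fewer than 2 red): C(11,0)·C(16,8) + C(11,1)·C(16,7) = 12870 + 125840 = 138710.
Probability = 1 − 138710/2220075 = 2081365/2220075 = 2911/3105.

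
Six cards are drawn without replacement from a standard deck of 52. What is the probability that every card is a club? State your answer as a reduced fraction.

33/391510

There are C(52,6) = 20358520 possible 6-card hands.
Hands that are all clubs: C(13,6) = 1716.
Probability = 1716/20358520 = 33/391510.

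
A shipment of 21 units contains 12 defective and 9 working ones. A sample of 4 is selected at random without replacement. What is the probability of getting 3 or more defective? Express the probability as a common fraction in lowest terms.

There are C(21,4) = 5985 ways to choose the 4.
Favorable selections (3 or more defective): C(12,3)·C(9,1) + C(12,4)·C(9,0) = 1980 + 495 = 2475.
Probability = 2475/5985 = 55/133.

55/133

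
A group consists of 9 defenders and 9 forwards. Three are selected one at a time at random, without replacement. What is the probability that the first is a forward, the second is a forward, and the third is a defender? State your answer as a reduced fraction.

Multiply the conditional probabilities at each draw: 9/18 · 8/17 · 9/16 = 648/4896 = 9/68.

9/68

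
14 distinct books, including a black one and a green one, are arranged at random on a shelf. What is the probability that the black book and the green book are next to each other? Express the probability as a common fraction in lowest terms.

1/7

There are 14! = 87178291200 arrangements.
Treat the black book and the green book as a block: 13! arrangements of the blocks × 2 orders within the block = 2·6227020800 = 12454041600.
Probability = 12454041600/87178291200 = 1/7.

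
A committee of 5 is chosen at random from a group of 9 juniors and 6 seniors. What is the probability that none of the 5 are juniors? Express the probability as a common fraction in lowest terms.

There are C(15,5) = 3003 possible selections.
Selections with no juniors (all seniors): C(6,5) = 6.
Probability = 6/3003 = 2/1001.

2/1001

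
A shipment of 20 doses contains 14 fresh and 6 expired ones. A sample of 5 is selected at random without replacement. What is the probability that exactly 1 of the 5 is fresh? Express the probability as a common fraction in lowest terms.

There are C(20,5) = 15504 ways to choose 5 from 20.
Selections with exactly 1 fresh: choose 1 of the 14 fresh and 4 of the 6 expired, C(14,1)·C(6,4) = 14·15 = 210.
Probability = 210/15504 = 35/2584.

35/2584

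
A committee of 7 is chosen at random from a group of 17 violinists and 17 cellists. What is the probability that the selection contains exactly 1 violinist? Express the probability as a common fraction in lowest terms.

1547/39556

The sample space is all 7-subsets of the 34: C(34,7) = 5379616.
Selections with exactly 1 violinist: choose 1 of the 17 violinists and 6 of the 17 cellists, C(17,1)·C(17,6) = 17·12376 = 210392.
Probability = 210392/5379616 = 1547/39556.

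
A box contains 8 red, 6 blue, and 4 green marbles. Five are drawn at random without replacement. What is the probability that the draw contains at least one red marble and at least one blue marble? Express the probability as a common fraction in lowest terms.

209/238

There are C(18,5) = 8568 possible draws.
By inclusion-exclusion on the complements, draws missing all red or all blue: C(10,5) + C(12,5) − C(4,5) = 252 + 792 − 0 = 1044.
So draws with at least one of each: 8568 − 1044 = 7524, probability 7524/8568 = 209/238.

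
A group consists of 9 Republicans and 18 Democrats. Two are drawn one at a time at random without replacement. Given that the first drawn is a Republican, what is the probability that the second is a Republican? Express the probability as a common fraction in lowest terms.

After removing one Republican, 26 remain: 8 Republicans and 18 Democrats.
So the probability the next is a Republican is 8/26 = 4/13.

4/13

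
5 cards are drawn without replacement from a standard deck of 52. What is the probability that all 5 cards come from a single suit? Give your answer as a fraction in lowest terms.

33/16660

There are C(52,5) = 2598960 possible 5-card hands.
Hands of one suit: 4 suits × C(13,5) = 4·1287 = 5148.
Probability = 5148/2598960 = 33/16660.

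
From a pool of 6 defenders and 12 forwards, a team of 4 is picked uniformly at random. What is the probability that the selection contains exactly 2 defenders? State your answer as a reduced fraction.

11/34

The sample space is all 4-subsets of the 18: C(18,4) = 3060.
Selections with exactly 2 defenders: choose 2 of the 6 defenders and 2 of the 12 forwards, C(6,2)·C(12,2) = 15·66 = 990.
Probability = 990/3060 = 11/34.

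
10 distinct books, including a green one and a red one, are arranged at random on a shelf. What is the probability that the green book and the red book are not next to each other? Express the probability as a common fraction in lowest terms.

There are 10! = 3628800 arrangements.
Arrangements with the green book and the red book adjacent: 2·9! = 725760.
So not adjacent: 3628800 − 725760 = 2903040, probability 2903040/3628800 = 4/5.

4/5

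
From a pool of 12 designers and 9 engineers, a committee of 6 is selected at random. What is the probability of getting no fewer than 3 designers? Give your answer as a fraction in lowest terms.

There are C(21,6) = 54264 ways to choose the 6.
Favorable selections (no fewer than 3 designers): C(12,3)·C(9,3) + C(12,4)·C(9,2) + C(12,5)·C(9,1) + C(12,6)·C(9,0) = 18480 + 17820 + 7128 + 924 = 44352.
Probability = 44352/54264 = 264/323.

264/323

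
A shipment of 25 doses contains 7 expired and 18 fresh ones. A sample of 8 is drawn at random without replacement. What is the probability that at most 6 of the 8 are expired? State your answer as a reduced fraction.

120173/120175

There are C(25,8) = 1081575 ways to choose the 8.
The complement is exactly 7 expired: C(7,7)·C(18,1) = 18.
Probability = 1 − 18/1081575 = 1081557/1081575 = 120173/120175.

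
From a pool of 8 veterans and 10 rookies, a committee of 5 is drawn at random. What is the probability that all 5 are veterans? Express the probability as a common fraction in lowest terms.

1/153

There are C(18,5) = 8568 possible selections.
Selections with all veterans: C(8,5) = 56.
Probability = 56/8568 = 1/153.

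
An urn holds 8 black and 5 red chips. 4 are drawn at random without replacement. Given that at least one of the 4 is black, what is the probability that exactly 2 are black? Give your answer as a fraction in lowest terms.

Work in counts. Selections with at least one black: C(13,4) − C(5,4) = 715 − 5 = 710.
Of those, selections where exactly 2 are black: C(8,2)·C(5,2) = 28·10 = 280.
Conditional probability = 280/710 = 28/71.

28/71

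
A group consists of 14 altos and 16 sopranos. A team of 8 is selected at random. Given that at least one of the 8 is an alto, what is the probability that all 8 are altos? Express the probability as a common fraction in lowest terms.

Work in counts. Selections with at least one alto: C(30,8) − C(16,8) = 5852925 − 12870 = 5840055.
Of those, selections where all 8 are altos: C(14,8) = 3003.
Conditional probability = 3003/5840055 = 77/149745.

77/149745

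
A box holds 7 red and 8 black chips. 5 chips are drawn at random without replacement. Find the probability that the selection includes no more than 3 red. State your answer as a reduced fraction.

386/429

There are C(15,5) = 3003 ways to choose the 5.
Count the complement (more than 3 red): C(7,4)·C(8,1) + C(7,5)·C(8,0) = 280 + 21 = 301.
Probability = 1 − 301/3003 = 2702/3003 = 386/429.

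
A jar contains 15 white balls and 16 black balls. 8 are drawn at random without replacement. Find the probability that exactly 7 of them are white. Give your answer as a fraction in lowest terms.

There are C(31,8) = 7888725 ways to choose 8 from 31.
Selections with exactly 7 white: choose 7 of the 15 white and 1 of the 16 black, C(15,7)·C(16,1) = 6435·16 = 102960.
Probability = 102960/7888725 = 176/13485.

176/13485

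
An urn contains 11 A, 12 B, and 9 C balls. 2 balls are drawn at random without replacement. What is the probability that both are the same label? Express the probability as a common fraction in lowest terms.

157/496

There are C(32,2) = 496 ways to draw 2 balls.
All same label: C(11,2) + C(12,2) + C(9,2) = 55 + 66 + 36 = 157.
Probability = 157/496.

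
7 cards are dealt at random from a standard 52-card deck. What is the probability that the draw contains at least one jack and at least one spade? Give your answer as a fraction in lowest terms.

There are C(52,7) = 133784560 possible draws.
By inclusion-exclusion on the complements, draws missing all jacks or all spades: C(48,7) + C(39,7) − C(36,7) = 73629072 + 15380937 − 8347680 = 80662329.
So draws with at least one of each: 133784560 − 80662329 = 53122231, probability 53122231/133784560.

53122231/133784560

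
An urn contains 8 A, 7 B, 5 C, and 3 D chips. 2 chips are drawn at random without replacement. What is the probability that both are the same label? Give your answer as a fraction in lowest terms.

There are C(23,2) = 253 ways to draw 2 chips.
All same label: C(8,2) + C(7,2) + C(5,2) + C(3,2) = 28 + 21 + 10 + 3 = 62.
Probability = 62/253.

62/253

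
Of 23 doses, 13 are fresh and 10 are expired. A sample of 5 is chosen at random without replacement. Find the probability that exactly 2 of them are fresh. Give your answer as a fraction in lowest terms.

Total number of selections: C(23,5) = 33649.
Selections with exactly 2 fresh: choose 2 of the 13 fresh and 3 of the 10 expired, C(13,2)·C(10,3) = 78·120 = 9360.
Probability = 9360/33649.

9360/33649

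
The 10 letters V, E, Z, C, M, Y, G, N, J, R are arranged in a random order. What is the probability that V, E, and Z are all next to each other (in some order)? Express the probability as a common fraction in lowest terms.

There are 10! = 3628800 arrangements.
Treat the three as one block: 8! placements × 3! orders within the block = 40320·6 = 241920.
Probability = 241920/3628800 = 1/15.

1/15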